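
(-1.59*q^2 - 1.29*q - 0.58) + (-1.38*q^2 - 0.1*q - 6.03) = -2.97*q^2 - 1.39*q - 6.61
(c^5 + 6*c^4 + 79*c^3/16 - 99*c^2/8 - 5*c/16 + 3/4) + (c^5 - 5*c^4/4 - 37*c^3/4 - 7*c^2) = 2*c^5 + 19*c^4/4 - 69*c^3/16 - 155*c^2/8 - 5*c/16 + 3/4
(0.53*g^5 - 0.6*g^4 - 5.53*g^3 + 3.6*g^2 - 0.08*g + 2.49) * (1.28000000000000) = 0.6784*g^5 - 0.768*g^4 - 7.0784*g^3 + 4.608*g^2 - 0.1024*g + 3.1872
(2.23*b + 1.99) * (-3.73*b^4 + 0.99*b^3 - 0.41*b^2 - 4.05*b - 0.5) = -8.3179*b^5 - 5.215*b^4 + 1.0558*b^3 - 9.8474*b^2 - 9.1745*b - 0.995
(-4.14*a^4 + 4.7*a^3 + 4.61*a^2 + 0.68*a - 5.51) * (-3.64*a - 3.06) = 15.0696*a^5 - 4.4396*a^4 - 31.1624*a^3 - 16.5818*a^2 + 17.9756*a + 16.8606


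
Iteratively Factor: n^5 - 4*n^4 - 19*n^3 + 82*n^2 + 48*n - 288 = (n - 4)*(n^4 - 19*n^2 + 6*n + 72) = (n - 4)*(n + 2)*(n^3 - 2*n^2 - 15*n + 36) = (n - 4)*(n + 2)*(n + 4)*(n^2 - 6*n + 9) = (n - 4)*(n - 3)*(n + 2)*(n + 4)*(n - 3)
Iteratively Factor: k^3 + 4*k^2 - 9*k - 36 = (k + 3)*(k^2 + k - 12) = (k + 3)*(k + 4)*(k - 3)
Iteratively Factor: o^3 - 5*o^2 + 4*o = (o - 1)*(o^2 - 4*o) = (o - 4)*(o - 1)*(o)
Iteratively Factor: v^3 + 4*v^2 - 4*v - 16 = (v - 2)*(v^2 + 6*v + 8) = (v - 2)*(v + 2)*(v + 4)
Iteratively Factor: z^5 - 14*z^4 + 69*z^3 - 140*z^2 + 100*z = (z)*(z^4 - 14*z^3 + 69*z^2 - 140*z + 100) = z*(z - 2)*(z^3 - 12*z^2 + 45*z - 50) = z*(z - 5)*(z - 2)*(z^2 - 7*z + 10) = z*(z - 5)^2*(z - 2)*(z - 2)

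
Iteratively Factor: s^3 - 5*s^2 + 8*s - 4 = (s - 2)*(s^2 - 3*s + 2) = (s - 2)^2*(s - 1)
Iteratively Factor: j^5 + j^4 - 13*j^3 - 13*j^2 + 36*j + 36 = (j - 3)*(j^4 + 4*j^3 - j^2 - 16*j - 12) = (j - 3)*(j + 2)*(j^3 + 2*j^2 - 5*j - 6) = (j - 3)*(j + 1)*(j + 2)*(j^2 + j - 6) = (j - 3)*(j + 1)*(j + 2)*(j + 3)*(j - 2)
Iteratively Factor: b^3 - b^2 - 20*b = (b + 4)*(b^2 - 5*b) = (b - 5)*(b + 4)*(b)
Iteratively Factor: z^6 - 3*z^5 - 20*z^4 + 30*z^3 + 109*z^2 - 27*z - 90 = (z - 5)*(z^5 + 2*z^4 - 10*z^3 - 20*z^2 + 9*z + 18) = (z - 5)*(z + 1)*(z^4 + z^3 - 11*z^2 - 9*z + 18) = (z - 5)*(z + 1)*(z + 3)*(z^3 - 2*z^2 - 5*z + 6) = (z - 5)*(z - 3)*(z + 1)*(z + 3)*(z^2 + z - 2) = (z - 5)*(z - 3)*(z - 1)*(z + 1)*(z + 3)*(z + 2)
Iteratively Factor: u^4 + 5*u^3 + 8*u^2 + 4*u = (u + 1)*(u^3 + 4*u^2 + 4*u) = (u + 1)*(u + 2)*(u^2 + 2*u) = (u + 1)*(u + 2)^2*(u)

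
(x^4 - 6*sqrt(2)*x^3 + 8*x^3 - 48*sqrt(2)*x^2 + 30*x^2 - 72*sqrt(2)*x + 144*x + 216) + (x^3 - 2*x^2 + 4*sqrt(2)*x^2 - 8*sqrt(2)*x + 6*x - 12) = x^4 - 6*sqrt(2)*x^3 + 9*x^3 - 44*sqrt(2)*x^2 + 28*x^2 - 80*sqrt(2)*x + 150*x + 204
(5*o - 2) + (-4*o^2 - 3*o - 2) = -4*o^2 + 2*o - 4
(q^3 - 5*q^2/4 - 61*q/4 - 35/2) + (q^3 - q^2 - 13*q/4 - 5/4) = 2*q^3 - 9*q^2/4 - 37*q/2 - 75/4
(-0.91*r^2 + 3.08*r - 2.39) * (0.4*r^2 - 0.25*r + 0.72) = -0.364*r^4 + 1.4595*r^3 - 2.3812*r^2 + 2.8151*r - 1.7208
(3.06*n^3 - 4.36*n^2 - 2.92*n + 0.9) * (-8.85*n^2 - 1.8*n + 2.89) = -27.081*n^5 + 33.078*n^4 + 42.5334*n^3 - 15.3094*n^2 - 10.0588*n + 2.601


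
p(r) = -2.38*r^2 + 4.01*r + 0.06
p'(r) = 4.01 - 4.76*r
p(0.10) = 0.44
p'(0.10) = 3.53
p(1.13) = 1.55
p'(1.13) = -1.37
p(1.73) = -0.13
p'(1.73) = -4.22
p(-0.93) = -5.73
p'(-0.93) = 8.44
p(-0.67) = -3.70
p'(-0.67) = 7.20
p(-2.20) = -20.28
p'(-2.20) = 14.48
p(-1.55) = -11.87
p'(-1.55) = 11.39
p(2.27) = -3.10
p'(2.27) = -6.80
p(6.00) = -61.56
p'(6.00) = -24.55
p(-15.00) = -595.59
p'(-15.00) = 75.41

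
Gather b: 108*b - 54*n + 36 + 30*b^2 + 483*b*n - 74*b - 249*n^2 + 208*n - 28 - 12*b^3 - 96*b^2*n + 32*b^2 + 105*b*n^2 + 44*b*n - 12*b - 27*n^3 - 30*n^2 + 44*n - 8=-12*b^3 + b^2*(62 - 96*n) + b*(105*n^2 + 527*n + 22) - 27*n^3 - 279*n^2 + 198*n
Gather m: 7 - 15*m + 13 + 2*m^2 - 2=2*m^2 - 15*m + 18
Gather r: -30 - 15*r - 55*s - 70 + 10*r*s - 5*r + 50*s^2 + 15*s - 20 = r*(10*s - 20) + 50*s^2 - 40*s - 120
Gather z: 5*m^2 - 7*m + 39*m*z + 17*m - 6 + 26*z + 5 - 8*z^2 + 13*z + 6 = 5*m^2 + 10*m - 8*z^2 + z*(39*m + 39) + 5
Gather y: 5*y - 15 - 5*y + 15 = 0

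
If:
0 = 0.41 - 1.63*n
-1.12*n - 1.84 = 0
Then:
No Solution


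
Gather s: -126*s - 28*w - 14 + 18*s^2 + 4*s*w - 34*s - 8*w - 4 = 18*s^2 + s*(4*w - 160) - 36*w - 18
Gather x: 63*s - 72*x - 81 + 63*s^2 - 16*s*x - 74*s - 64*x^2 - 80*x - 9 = 63*s^2 - 11*s - 64*x^2 + x*(-16*s - 152) - 90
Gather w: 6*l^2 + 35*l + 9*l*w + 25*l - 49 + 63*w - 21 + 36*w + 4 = 6*l^2 + 60*l + w*(9*l + 99) - 66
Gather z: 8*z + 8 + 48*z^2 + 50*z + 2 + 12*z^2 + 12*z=60*z^2 + 70*z + 10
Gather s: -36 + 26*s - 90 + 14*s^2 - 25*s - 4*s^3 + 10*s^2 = -4*s^3 + 24*s^2 + s - 126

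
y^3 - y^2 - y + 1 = (y - 1)^2*(y + 1)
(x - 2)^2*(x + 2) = x^3 - 2*x^2 - 4*x + 8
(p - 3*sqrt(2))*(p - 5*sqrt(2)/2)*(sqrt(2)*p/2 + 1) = sqrt(2)*p^3/2 - 9*p^2/2 + 2*sqrt(2)*p + 15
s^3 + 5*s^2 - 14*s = s*(s - 2)*(s + 7)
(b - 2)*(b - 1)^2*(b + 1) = b^4 - 3*b^3 + b^2 + 3*b - 2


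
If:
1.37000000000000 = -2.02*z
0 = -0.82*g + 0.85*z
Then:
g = -0.70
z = -0.68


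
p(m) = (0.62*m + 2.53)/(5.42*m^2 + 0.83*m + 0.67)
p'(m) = (-10.84*m - 0.83)*(0.62*m + 2.53)/(5.42*m^2 + 0.83*m + 0.67)^2 + 0.62/(5.42*m^2 + 0.83*m + 0.67) = (3.3604*m^2 + 0.5146*m - (0.62*m + 2.53)*(10.84*m + 0.83) + 0.4154)/(5.42*m^2 + 0.83*m + 0.67)^2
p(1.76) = 0.19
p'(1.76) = -0.17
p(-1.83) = 0.08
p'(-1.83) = 0.12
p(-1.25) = 0.22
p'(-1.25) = 0.42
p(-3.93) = 0.00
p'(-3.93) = 0.01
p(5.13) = 0.04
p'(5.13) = -0.01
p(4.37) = 0.05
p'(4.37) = -0.02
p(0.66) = 0.82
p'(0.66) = -1.66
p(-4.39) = -0.00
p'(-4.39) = 0.01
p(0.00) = 3.78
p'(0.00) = -3.75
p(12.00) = 0.01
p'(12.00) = -0.00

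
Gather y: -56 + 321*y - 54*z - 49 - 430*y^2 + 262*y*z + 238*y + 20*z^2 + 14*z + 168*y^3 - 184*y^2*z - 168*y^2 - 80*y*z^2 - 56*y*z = 168*y^3 + y^2*(-184*z - 598) + y*(-80*z^2 + 206*z + 559) + 20*z^2 - 40*z - 105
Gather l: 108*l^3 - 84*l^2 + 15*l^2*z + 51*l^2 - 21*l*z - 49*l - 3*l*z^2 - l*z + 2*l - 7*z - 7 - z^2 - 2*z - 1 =108*l^3 + l^2*(15*z - 33) + l*(-3*z^2 - 22*z - 47) - z^2 - 9*z - 8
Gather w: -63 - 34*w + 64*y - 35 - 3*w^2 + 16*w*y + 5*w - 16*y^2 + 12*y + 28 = -3*w^2 + w*(16*y - 29) - 16*y^2 + 76*y - 70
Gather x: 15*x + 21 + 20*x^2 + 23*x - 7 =20*x^2 + 38*x + 14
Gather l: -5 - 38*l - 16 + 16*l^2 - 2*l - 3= 16*l^2 - 40*l - 24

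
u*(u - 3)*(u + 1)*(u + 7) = u^4 + 5*u^3 - 17*u^2 - 21*u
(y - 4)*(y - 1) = y^2 - 5*y + 4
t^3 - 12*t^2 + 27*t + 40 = (t - 8)*(t - 5)*(t + 1)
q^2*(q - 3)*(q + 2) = q^4 - q^3 - 6*q^2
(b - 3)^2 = b^2 - 6*b + 9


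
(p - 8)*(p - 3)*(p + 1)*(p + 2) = p^4 - 8*p^3 - 7*p^2 + 50*p + 48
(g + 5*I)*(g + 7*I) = g^2 + 12*I*g - 35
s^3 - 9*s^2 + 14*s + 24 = (s - 6)*(s - 4)*(s + 1)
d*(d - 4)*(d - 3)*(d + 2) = d^4 - 5*d^3 - 2*d^2 + 24*d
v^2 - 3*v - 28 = (v - 7)*(v + 4)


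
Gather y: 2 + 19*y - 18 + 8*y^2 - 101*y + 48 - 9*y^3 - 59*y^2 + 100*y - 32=-9*y^3 - 51*y^2 + 18*y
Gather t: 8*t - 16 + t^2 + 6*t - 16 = t^2 + 14*t - 32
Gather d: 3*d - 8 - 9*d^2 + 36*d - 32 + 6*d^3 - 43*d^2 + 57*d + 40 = 6*d^3 - 52*d^2 + 96*d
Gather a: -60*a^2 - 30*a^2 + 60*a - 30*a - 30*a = -90*a^2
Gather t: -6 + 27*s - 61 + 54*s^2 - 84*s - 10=54*s^2 - 57*s - 77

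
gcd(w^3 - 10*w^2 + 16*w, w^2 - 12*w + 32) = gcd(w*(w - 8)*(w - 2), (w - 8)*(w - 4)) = w - 8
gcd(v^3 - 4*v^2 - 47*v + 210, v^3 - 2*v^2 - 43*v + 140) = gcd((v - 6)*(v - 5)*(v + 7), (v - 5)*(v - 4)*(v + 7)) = v^2 + 2*v - 35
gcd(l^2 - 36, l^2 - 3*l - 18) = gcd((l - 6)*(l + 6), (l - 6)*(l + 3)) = l - 6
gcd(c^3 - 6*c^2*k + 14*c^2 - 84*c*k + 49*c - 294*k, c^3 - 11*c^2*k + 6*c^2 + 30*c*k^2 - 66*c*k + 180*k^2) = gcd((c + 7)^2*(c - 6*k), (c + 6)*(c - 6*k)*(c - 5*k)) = c - 6*k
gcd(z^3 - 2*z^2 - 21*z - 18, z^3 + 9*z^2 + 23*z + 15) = z^2 + 4*z + 3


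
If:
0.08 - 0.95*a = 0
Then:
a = 0.08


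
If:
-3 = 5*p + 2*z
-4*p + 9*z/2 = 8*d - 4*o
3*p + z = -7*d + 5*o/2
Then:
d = 3/20 - 289*z/160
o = -411*z/80 - 3/10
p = -2*z/5 - 3/5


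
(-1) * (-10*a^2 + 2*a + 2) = 10*a^2 - 2*a - 2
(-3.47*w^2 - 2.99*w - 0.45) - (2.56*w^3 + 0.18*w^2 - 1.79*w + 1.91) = -2.56*w^3 - 3.65*w^2 - 1.2*w - 2.36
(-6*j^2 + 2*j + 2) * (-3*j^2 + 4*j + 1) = 18*j^4 - 30*j^3 - 4*j^2 + 10*j + 2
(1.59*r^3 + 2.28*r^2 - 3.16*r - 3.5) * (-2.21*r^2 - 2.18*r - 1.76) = -3.5139*r^5 - 8.505*r^4 - 0.7852*r^3 + 10.611*r^2 + 13.1916*r + 6.16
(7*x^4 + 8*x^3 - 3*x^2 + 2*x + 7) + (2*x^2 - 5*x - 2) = 7*x^4 + 8*x^3 - x^2 - 3*x + 5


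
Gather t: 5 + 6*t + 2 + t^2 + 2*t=t^2 + 8*t + 7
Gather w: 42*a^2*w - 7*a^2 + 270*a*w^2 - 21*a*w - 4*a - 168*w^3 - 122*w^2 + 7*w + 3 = -7*a^2 - 4*a - 168*w^3 + w^2*(270*a - 122) + w*(42*a^2 - 21*a + 7) + 3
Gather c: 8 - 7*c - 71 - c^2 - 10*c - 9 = -c^2 - 17*c - 72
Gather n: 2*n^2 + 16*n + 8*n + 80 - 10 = 2*n^2 + 24*n + 70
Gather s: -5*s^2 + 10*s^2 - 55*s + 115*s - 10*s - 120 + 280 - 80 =5*s^2 + 50*s + 80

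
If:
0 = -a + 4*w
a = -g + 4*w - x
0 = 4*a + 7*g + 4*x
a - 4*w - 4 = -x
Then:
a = 3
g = -4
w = 3/4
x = 4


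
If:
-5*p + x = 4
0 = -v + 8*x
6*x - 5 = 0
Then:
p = -19/30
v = 20/3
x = 5/6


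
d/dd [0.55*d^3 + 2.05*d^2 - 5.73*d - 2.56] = 1.65*d^2 + 4.1*d - 5.73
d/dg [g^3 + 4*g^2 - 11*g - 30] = 3*g^2 + 8*g - 11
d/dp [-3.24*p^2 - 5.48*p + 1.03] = -6.48*p - 5.48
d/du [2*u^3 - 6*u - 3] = 6*u^2 - 6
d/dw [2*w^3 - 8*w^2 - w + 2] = 6*w^2 - 16*w - 1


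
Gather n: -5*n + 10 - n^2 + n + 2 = -n^2 - 4*n + 12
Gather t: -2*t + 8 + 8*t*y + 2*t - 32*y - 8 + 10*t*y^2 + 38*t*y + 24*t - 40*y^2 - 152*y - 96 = t*(10*y^2 + 46*y + 24) - 40*y^2 - 184*y - 96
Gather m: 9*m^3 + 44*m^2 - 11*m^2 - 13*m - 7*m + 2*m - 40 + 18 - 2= 9*m^3 + 33*m^2 - 18*m - 24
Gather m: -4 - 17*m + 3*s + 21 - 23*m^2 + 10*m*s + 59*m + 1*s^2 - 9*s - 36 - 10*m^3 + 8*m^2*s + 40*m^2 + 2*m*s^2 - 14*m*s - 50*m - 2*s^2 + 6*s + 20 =-10*m^3 + m^2*(8*s + 17) + m*(2*s^2 - 4*s - 8) - s^2 + 1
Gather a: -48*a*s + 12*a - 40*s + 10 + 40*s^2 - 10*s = a*(12 - 48*s) + 40*s^2 - 50*s + 10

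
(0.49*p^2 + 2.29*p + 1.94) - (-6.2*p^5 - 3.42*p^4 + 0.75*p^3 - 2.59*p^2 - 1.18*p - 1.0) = 6.2*p^5 + 3.42*p^4 - 0.75*p^3 + 3.08*p^2 + 3.47*p + 2.94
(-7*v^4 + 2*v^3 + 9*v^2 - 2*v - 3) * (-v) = 7*v^5 - 2*v^4 - 9*v^3 + 2*v^2 + 3*v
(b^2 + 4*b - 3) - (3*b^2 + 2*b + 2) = -2*b^2 + 2*b - 5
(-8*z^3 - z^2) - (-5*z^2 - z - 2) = -8*z^3 + 4*z^2 + z + 2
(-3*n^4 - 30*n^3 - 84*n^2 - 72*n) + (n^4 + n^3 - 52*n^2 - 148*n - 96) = -2*n^4 - 29*n^3 - 136*n^2 - 220*n - 96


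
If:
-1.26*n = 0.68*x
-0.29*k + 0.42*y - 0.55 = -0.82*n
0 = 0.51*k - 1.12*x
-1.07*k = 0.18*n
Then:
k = 0.00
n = 0.00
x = 0.00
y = 1.31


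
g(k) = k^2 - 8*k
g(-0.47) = 3.98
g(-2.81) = 30.38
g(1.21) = -8.22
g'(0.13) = -7.74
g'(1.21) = -5.58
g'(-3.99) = -15.98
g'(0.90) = -6.20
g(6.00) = -12.00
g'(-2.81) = -13.62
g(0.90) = -6.39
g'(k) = 2*k - 8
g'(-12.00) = -32.00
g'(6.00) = 4.00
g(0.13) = -1.02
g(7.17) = -5.95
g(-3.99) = 47.84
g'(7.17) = 6.34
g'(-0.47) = -8.94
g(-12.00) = 240.00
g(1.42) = -9.34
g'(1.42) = -5.16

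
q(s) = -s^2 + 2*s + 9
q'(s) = 2 - 2*s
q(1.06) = 10.00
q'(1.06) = -0.12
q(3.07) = 5.72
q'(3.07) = -4.14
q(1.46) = 9.79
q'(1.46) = -0.92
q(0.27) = 9.47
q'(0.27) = 1.46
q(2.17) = 8.63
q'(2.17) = -2.34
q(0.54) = 9.79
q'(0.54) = 0.92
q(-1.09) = 5.63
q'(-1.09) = 4.18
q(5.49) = -10.16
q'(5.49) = -8.98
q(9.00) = -54.00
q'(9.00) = -16.00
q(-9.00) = -90.00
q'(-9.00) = 20.00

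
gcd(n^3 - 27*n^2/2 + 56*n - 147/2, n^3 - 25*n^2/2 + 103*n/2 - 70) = n - 7/2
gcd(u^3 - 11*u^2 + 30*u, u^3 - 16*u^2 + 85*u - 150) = u^2 - 11*u + 30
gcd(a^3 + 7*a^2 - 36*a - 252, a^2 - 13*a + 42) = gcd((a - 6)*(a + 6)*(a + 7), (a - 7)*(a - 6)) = a - 6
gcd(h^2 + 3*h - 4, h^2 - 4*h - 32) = h + 4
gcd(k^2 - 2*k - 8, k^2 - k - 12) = k - 4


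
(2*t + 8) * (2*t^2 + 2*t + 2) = 4*t^3 + 20*t^2 + 20*t + 16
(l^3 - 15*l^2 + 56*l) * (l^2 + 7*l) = l^5 - 8*l^4 - 49*l^3 + 392*l^2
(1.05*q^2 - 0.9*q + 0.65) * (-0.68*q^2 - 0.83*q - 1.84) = -0.714*q^4 - 0.2595*q^3 - 1.627*q^2 + 1.1165*q - 1.196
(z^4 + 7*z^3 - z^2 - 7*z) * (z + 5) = z^5 + 12*z^4 + 34*z^3 - 12*z^2 - 35*z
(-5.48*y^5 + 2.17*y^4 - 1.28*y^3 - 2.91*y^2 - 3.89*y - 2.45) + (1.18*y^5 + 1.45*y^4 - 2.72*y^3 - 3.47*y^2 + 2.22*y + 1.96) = -4.3*y^5 + 3.62*y^4 - 4.0*y^3 - 6.38*y^2 - 1.67*y - 0.49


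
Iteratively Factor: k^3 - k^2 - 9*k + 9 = (k - 1)*(k^2 - 9) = (k - 1)*(k + 3)*(k - 3)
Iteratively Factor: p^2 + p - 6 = (p + 3)*(p - 2)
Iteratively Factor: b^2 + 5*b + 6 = (b + 2)*(b + 3)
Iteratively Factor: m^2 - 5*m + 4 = (m - 1)*(m - 4)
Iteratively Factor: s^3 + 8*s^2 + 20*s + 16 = (s + 2)*(s^2 + 6*s + 8) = (s + 2)*(s + 4)*(s + 2)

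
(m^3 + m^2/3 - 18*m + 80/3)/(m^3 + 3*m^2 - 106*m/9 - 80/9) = 3*(m - 2)/(3*m + 2)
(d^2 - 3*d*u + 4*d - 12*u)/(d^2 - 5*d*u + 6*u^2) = (-d - 4)/(-d + 2*u)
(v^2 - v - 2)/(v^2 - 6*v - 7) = (v - 2)/(v - 7)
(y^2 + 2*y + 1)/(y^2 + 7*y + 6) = (y + 1)/(y + 6)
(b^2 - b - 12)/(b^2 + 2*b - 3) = (b - 4)/(b - 1)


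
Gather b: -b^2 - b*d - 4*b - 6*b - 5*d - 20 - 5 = -b^2 + b*(-d - 10) - 5*d - 25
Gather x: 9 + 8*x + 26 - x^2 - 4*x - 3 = -x^2 + 4*x + 32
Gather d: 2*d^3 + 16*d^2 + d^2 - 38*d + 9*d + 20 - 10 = 2*d^3 + 17*d^2 - 29*d + 10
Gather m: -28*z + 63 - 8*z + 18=81 - 36*z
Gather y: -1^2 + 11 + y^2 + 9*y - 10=y^2 + 9*y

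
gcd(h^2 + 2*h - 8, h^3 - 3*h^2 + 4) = h - 2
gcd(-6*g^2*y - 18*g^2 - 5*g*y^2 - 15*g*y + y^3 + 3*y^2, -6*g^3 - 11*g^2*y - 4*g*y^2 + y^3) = -6*g^2 - 5*g*y + y^2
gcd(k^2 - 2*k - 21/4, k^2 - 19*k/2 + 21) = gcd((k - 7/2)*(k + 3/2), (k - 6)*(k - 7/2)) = k - 7/2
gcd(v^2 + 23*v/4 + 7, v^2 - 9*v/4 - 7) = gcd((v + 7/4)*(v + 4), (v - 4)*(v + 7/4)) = v + 7/4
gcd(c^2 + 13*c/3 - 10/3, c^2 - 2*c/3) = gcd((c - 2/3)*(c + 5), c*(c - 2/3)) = c - 2/3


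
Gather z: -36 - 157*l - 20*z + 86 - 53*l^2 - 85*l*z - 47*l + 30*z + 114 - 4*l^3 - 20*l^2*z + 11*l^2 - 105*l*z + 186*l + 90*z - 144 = -4*l^3 - 42*l^2 - 18*l + z*(-20*l^2 - 190*l + 100) + 20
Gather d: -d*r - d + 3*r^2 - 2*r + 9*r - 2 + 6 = d*(-r - 1) + 3*r^2 + 7*r + 4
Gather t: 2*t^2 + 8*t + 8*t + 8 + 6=2*t^2 + 16*t + 14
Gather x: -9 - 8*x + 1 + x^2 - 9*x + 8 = x^2 - 17*x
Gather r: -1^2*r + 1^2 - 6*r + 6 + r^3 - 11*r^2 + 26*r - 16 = r^3 - 11*r^2 + 19*r - 9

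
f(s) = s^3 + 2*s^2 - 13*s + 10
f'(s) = 3*s^2 + 4*s - 13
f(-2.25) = 37.98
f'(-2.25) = -6.81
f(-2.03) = 36.27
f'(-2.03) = -8.76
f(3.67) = 38.66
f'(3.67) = 42.09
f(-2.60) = 39.74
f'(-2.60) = -3.12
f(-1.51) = 30.75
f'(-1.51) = -12.20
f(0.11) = 8.60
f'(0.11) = -12.52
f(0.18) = 7.73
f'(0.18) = -12.18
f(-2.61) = 39.77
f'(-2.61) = -3.00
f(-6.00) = -56.00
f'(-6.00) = 71.00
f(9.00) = 784.00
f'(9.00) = 266.00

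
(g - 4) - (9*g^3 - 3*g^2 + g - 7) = -9*g^3 + 3*g^2 + 3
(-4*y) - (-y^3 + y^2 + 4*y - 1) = y^3 - y^2 - 8*y + 1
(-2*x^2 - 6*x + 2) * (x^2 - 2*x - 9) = -2*x^4 - 2*x^3 + 32*x^2 + 50*x - 18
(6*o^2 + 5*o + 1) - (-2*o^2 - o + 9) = 8*o^2 + 6*o - 8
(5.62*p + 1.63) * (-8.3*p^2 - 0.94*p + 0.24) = -46.646*p^3 - 18.8118*p^2 - 0.1834*p + 0.3912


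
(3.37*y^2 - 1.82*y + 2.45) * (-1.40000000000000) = -4.718*y^2 + 2.548*y - 3.43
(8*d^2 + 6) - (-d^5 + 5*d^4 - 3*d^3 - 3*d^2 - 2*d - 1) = d^5 - 5*d^4 + 3*d^3 + 11*d^2 + 2*d + 7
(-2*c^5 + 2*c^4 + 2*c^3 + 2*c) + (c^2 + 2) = -2*c^5 + 2*c^4 + 2*c^3 + c^2 + 2*c + 2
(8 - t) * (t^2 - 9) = -t^3 + 8*t^2 + 9*t - 72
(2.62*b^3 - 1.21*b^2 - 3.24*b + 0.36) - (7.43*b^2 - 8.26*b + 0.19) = 2.62*b^3 - 8.64*b^2 + 5.02*b + 0.17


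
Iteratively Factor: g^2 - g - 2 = (g - 2)*(g + 1)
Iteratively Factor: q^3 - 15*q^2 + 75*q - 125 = (q - 5)*(q^2 - 10*q + 25) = (q - 5)^2*(q - 5)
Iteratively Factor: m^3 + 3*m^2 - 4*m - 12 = (m + 2)*(m^2 + m - 6) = (m + 2)*(m + 3)*(m - 2)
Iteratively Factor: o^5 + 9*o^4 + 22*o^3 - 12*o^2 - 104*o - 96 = (o + 2)*(o^4 + 7*o^3 + 8*o^2 - 28*o - 48) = (o + 2)^2*(o^3 + 5*o^2 - 2*o - 24) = (o - 2)*(o + 2)^2*(o^2 + 7*o + 12) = (o - 2)*(o + 2)^2*(o + 4)*(o + 3)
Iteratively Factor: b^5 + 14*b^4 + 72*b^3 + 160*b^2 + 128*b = (b + 4)*(b^4 + 10*b^3 + 32*b^2 + 32*b) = (b + 4)^2*(b^3 + 6*b^2 + 8*b) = (b + 2)*(b + 4)^2*(b^2 + 4*b) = (b + 2)*(b + 4)^3*(b)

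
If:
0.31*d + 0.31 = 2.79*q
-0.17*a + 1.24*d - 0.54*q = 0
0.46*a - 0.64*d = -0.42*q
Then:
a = -0.04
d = 0.04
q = 0.12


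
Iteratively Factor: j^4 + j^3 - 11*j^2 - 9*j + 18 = (j - 1)*(j^3 + 2*j^2 - 9*j - 18) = (j - 1)*(j + 3)*(j^2 - j - 6) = (j - 1)*(j + 2)*(j + 3)*(j - 3)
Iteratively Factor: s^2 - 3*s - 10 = (s - 5)*(s + 2)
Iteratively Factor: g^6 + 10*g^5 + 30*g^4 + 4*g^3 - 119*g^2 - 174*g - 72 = (g + 1)*(g^5 + 9*g^4 + 21*g^3 - 17*g^2 - 102*g - 72) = (g + 1)*(g + 3)*(g^4 + 6*g^3 + 3*g^2 - 26*g - 24) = (g + 1)*(g + 3)^2*(g^3 + 3*g^2 - 6*g - 8) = (g - 2)*(g + 1)*(g + 3)^2*(g^2 + 5*g + 4) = (g - 2)*(g + 1)^2*(g + 3)^2*(g + 4)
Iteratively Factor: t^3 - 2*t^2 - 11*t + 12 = (t + 3)*(t^2 - 5*t + 4) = (t - 4)*(t + 3)*(t - 1)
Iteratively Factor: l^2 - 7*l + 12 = (l - 3)*(l - 4)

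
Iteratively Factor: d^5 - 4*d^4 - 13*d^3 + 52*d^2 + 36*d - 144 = (d + 3)*(d^4 - 7*d^3 + 8*d^2 + 28*d - 48) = (d - 4)*(d + 3)*(d^3 - 3*d^2 - 4*d + 12) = (d - 4)*(d - 2)*(d + 3)*(d^2 - d - 6) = (d - 4)*(d - 3)*(d - 2)*(d + 3)*(d + 2)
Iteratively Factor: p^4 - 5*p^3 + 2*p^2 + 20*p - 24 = (p - 2)*(p^3 - 3*p^2 - 4*p + 12) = (p - 3)*(p - 2)*(p^2 - 4) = (p - 3)*(p - 2)^2*(p + 2)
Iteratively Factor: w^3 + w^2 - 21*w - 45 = (w + 3)*(w^2 - 2*w - 15) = (w + 3)^2*(w - 5)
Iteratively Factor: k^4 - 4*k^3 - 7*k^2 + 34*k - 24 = (k - 1)*(k^3 - 3*k^2 - 10*k + 24) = (k - 4)*(k - 1)*(k^2 + k - 6) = (k - 4)*(k - 1)*(k + 3)*(k - 2)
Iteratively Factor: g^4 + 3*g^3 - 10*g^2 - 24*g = (g + 4)*(g^3 - g^2 - 6*g) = (g - 3)*(g + 4)*(g^2 + 2*g) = g*(g - 3)*(g + 4)*(g + 2)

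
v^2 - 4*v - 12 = (v - 6)*(v + 2)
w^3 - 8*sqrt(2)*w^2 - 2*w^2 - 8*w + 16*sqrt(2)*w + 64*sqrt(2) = (w - 4)*(w + 2)*(w - 8*sqrt(2))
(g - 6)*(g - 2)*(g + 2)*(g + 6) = g^4 - 40*g^2 + 144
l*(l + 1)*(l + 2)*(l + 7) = l^4 + 10*l^3 + 23*l^2 + 14*l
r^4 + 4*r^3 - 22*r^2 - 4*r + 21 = (r - 3)*(r - 1)*(r + 1)*(r + 7)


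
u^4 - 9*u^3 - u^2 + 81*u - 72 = (u - 8)*(u - 3)*(u - 1)*(u + 3)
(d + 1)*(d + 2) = d^2 + 3*d + 2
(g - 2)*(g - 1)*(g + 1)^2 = g^4 - g^3 - 3*g^2 + g + 2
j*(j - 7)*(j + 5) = j^3 - 2*j^2 - 35*j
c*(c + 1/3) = c^2 + c/3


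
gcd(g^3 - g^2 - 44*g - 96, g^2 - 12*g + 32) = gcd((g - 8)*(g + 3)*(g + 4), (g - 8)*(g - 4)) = g - 8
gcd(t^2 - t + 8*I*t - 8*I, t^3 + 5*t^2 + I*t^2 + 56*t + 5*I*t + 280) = t + 8*I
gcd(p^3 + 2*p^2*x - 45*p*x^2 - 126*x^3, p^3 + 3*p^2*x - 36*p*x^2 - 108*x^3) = p^2 + 9*p*x + 18*x^2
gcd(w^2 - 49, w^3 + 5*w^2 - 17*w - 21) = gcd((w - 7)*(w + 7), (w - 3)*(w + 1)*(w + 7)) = w + 7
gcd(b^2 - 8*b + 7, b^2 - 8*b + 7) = b^2 - 8*b + 7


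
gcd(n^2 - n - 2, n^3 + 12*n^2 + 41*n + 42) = 1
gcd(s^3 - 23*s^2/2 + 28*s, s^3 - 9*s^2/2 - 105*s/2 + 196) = s^2 - 23*s/2 + 28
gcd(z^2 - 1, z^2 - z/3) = 1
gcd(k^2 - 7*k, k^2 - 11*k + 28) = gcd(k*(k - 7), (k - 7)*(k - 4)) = k - 7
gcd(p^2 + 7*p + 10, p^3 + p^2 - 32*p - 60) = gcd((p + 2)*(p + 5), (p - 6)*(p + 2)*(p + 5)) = p^2 + 7*p + 10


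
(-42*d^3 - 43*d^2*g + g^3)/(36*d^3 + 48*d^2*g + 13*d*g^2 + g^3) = (-7*d + g)/(6*d + g)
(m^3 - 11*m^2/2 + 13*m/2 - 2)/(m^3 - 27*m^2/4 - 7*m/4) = 2*(-2*m^3 + 11*m^2 - 13*m + 4)/(m*(-4*m^2 + 27*m + 7))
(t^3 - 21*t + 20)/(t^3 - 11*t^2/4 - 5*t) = 4*(t^2 + 4*t - 5)/(t*(4*t + 5))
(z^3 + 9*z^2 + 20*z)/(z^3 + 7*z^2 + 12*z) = (z + 5)/(z + 3)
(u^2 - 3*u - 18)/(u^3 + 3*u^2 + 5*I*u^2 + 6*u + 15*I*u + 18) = (u - 6)/(u^2 + 5*I*u + 6)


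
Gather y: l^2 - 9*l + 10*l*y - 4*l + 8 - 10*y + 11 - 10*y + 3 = l^2 - 13*l + y*(10*l - 20) + 22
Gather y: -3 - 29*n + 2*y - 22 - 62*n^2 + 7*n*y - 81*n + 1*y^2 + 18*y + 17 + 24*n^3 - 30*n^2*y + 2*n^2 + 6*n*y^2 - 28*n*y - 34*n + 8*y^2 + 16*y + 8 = 24*n^3 - 60*n^2 - 144*n + y^2*(6*n + 9) + y*(-30*n^2 - 21*n + 36)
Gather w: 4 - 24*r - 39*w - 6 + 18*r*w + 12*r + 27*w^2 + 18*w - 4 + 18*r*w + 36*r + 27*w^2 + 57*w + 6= 24*r + 54*w^2 + w*(36*r + 36)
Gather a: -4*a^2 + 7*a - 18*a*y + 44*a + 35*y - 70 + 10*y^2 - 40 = -4*a^2 + a*(51 - 18*y) + 10*y^2 + 35*y - 110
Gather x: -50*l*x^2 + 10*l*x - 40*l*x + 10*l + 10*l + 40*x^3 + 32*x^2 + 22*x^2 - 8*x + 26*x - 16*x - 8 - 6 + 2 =20*l + 40*x^3 + x^2*(54 - 50*l) + x*(2 - 30*l) - 12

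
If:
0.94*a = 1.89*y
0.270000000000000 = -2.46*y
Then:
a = -0.22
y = -0.11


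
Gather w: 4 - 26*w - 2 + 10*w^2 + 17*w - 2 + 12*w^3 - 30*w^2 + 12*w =12*w^3 - 20*w^2 + 3*w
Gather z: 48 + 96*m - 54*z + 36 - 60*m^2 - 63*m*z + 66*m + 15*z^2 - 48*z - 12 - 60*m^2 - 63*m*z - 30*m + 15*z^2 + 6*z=-120*m^2 + 132*m + 30*z^2 + z*(-126*m - 96) + 72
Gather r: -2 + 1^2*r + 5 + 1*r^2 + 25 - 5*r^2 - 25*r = -4*r^2 - 24*r + 28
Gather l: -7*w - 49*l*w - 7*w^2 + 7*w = -49*l*w - 7*w^2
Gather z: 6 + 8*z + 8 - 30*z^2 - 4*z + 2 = -30*z^2 + 4*z + 16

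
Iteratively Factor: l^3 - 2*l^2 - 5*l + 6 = (l - 1)*(l^2 - l - 6) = (l - 3)*(l - 1)*(l + 2)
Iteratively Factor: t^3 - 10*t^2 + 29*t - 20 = (t - 1)*(t^2 - 9*t + 20) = (t - 4)*(t - 1)*(t - 5)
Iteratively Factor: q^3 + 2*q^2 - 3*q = (q + 3)*(q^2 - q) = (q - 1)*(q + 3)*(q)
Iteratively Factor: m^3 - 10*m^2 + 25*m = (m - 5)*(m^2 - 5*m) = (m - 5)^2*(m)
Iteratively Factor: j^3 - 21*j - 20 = (j - 5)*(j^2 + 5*j + 4) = (j - 5)*(j + 1)*(j + 4)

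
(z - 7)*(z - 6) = z^2 - 13*z + 42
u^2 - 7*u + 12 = (u - 4)*(u - 3)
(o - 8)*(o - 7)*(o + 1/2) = o^3 - 29*o^2/2 + 97*o/2 + 28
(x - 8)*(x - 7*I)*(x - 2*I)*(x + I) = x^4 - 8*x^3 - 8*I*x^3 - 5*x^2 + 64*I*x^2 + 40*x - 14*I*x + 112*I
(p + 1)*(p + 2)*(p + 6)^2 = p^4 + 15*p^3 + 74*p^2 + 132*p + 72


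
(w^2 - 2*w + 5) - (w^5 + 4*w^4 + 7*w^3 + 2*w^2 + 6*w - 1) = -w^5 - 4*w^4 - 7*w^3 - w^2 - 8*w + 6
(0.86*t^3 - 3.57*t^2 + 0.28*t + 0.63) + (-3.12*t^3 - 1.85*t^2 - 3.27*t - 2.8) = -2.26*t^3 - 5.42*t^2 - 2.99*t - 2.17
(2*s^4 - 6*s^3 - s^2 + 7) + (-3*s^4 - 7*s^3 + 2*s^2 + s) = -s^4 - 13*s^3 + s^2 + s + 7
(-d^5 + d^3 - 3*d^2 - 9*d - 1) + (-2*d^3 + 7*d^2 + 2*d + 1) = -d^5 - d^3 + 4*d^2 - 7*d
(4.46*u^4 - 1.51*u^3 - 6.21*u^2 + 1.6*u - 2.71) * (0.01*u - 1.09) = 0.0446*u^5 - 4.8765*u^4 + 1.5838*u^3 + 6.7849*u^2 - 1.7711*u + 2.9539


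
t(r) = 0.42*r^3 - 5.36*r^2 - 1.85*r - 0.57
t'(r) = 1.26*r^2 - 10.72*r - 1.85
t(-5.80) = -252.10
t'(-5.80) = 102.71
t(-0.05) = -0.49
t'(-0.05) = -1.31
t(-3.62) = -84.04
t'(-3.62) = 53.47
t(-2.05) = -22.92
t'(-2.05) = 25.42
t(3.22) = -48.08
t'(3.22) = -23.30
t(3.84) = -62.93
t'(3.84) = -24.44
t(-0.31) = -0.52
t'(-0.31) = 1.59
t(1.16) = -9.27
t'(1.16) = -12.59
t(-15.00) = -2596.32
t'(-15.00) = 442.45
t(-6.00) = -273.15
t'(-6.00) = 107.83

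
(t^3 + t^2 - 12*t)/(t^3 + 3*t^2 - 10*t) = (t^2 + t - 12)/(t^2 + 3*t - 10)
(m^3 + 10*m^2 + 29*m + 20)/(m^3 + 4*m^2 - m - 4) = (m + 5)/(m - 1)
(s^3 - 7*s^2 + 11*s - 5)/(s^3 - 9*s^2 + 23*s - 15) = (s - 1)/(s - 3)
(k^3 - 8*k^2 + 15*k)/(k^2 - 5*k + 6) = k*(k - 5)/(k - 2)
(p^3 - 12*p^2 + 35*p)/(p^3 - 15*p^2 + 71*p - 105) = p/(p - 3)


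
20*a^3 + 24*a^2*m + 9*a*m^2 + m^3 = (2*a + m)^2*(5*a + m)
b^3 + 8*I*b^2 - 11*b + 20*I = (b - I)*(b + 4*I)*(b + 5*I)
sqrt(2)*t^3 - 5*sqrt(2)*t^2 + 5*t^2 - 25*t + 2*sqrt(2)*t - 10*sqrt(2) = (t - 5)*(t + 2*sqrt(2))*(sqrt(2)*t + 1)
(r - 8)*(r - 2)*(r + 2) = r^3 - 8*r^2 - 4*r + 32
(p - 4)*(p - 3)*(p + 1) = p^3 - 6*p^2 + 5*p + 12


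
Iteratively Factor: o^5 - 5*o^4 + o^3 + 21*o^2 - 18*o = (o + 2)*(o^4 - 7*o^3 + 15*o^2 - 9*o) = (o - 1)*(o + 2)*(o^3 - 6*o^2 + 9*o) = (o - 3)*(o - 1)*(o + 2)*(o^2 - 3*o) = (o - 3)^2*(o - 1)*(o + 2)*(o)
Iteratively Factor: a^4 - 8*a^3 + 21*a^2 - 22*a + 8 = (a - 1)*(a^3 - 7*a^2 + 14*a - 8) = (a - 1)^2*(a^2 - 6*a + 8) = (a - 4)*(a - 1)^2*(a - 2)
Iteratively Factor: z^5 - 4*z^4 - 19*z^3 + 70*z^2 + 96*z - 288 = (z - 4)*(z^4 - 19*z^2 - 6*z + 72) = (z - 4)*(z + 3)*(z^3 - 3*z^2 - 10*z + 24) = (z - 4)^2*(z + 3)*(z^2 + z - 6) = (z - 4)^2*(z + 3)^2*(z - 2)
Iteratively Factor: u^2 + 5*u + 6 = (u + 2)*(u + 3)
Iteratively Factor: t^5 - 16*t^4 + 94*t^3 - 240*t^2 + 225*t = (t - 3)*(t^4 - 13*t^3 + 55*t^2 - 75*t) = (t - 3)^2*(t^3 - 10*t^2 + 25*t) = (t - 5)*(t - 3)^2*(t^2 - 5*t) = t*(t - 5)*(t - 3)^2*(t - 5)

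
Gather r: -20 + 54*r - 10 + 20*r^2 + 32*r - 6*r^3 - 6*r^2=-6*r^3 + 14*r^2 + 86*r - 30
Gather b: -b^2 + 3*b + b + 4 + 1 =-b^2 + 4*b + 5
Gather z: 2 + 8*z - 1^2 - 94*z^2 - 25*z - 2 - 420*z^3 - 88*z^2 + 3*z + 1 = -420*z^3 - 182*z^2 - 14*z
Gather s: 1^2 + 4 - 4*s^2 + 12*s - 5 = -4*s^2 + 12*s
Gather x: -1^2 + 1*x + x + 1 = 2*x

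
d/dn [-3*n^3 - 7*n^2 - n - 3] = -9*n^2 - 14*n - 1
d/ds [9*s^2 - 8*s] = 18*s - 8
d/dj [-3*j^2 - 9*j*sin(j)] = -9*j*cos(j) - 6*j - 9*sin(j)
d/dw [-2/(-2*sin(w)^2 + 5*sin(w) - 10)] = 2*(5 - 4*sin(w))*cos(w)/(-5*sin(w) - cos(2*w) + 11)^2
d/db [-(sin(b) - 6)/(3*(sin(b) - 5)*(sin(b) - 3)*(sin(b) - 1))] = (2*sin(b)^3 - 27*sin(b)^2 + 108*sin(b) - 123)*cos(b)/(3*(sin(b) - 5)^2*(sin(b) - 3)^2*(sin(b) - 1)^2)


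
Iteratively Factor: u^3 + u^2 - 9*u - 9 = (u + 1)*(u^2 - 9) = (u + 1)*(u + 3)*(u - 3)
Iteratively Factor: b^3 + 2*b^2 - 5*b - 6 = (b - 2)*(b^2 + 4*b + 3) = (b - 2)*(b + 3)*(b + 1)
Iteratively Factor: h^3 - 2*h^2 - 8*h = (h)*(h^2 - 2*h - 8) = h*(h + 2)*(h - 4)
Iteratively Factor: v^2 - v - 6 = (v - 3)*(v + 2)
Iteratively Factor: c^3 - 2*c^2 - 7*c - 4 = (c + 1)*(c^2 - 3*c - 4) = (c - 4)*(c + 1)*(c + 1)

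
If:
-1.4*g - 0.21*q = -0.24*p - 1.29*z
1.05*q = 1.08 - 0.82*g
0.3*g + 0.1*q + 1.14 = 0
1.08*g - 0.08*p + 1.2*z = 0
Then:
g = -5.60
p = -40.52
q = 5.40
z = 2.34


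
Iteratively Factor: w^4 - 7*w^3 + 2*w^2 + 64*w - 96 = (w - 4)*(w^3 - 3*w^2 - 10*w + 24) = (w - 4)*(w + 3)*(w^2 - 6*w + 8) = (w - 4)*(w - 2)*(w + 3)*(w - 4)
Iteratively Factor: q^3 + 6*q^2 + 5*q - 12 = (q + 3)*(q^2 + 3*q - 4) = (q + 3)*(q + 4)*(q - 1)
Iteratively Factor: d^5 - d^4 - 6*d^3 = (d)*(d^4 - d^3 - 6*d^2) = d*(d + 2)*(d^3 - 3*d^2) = d^2*(d + 2)*(d^2 - 3*d) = d^3*(d + 2)*(d - 3)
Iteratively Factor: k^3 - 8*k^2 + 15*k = (k)*(k^2 - 8*k + 15) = k*(k - 5)*(k - 3)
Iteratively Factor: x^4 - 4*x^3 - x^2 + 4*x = (x - 1)*(x^3 - 3*x^2 - 4*x) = (x - 4)*(x - 1)*(x^2 + x) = (x - 4)*(x - 1)*(x + 1)*(x)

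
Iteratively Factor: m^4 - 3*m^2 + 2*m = (m)*(m^3 - 3*m + 2) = m*(m - 1)*(m^2 + m - 2) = m*(m - 1)^2*(m + 2)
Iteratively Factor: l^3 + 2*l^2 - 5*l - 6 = (l - 2)*(l^2 + 4*l + 3) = (l - 2)*(l + 3)*(l + 1)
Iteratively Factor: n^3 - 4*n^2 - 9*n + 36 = (n - 3)*(n^2 - n - 12) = (n - 3)*(n + 3)*(n - 4)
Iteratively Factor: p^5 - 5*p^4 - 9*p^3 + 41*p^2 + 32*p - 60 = (p - 3)*(p^4 - 2*p^3 - 15*p^2 - 4*p + 20) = (p - 5)*(p - 3)*(p^3 + 3*p^2 - 4) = (p - 5)*(p - 3)*(p + 2)*(p^2 + p - 2) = (p - 5)*(p - 3)*(p + 2)^2*(p - 1)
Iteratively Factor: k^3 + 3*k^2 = (k + 3)*(k^2) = k*(k + 3)*(k)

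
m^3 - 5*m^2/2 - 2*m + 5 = (m - 5/2)*(m - sqrt(2))*(m + sqrt(2))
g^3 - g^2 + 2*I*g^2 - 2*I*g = g*(g - 1)*(g + 2*I)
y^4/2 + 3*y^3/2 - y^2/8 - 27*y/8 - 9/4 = (y/2 + 1)*(y - 3/2)*(y + 1)*(y + 3/2)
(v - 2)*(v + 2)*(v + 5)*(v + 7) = v^4 + 12*v^3 + 31*v^2 - 48*v - 140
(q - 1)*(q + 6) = q^2 + 5*q - 6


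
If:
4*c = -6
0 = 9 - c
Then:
No Solution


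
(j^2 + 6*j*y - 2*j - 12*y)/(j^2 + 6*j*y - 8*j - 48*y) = (j - 2)/(j - 8)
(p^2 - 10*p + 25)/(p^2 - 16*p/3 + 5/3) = 3*(p - 5)/(3*p - 1)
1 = 1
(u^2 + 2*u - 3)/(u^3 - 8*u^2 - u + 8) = (u + 3)/(u^2 - 7*u - 8)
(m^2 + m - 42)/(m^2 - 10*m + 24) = (m + 7)/(m - 4)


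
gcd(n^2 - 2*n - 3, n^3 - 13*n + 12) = n - 3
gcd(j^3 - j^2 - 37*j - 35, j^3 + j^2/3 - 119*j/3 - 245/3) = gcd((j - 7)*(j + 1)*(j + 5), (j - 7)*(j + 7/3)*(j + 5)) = j^2 - 2*j - 35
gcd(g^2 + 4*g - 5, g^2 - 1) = g - 1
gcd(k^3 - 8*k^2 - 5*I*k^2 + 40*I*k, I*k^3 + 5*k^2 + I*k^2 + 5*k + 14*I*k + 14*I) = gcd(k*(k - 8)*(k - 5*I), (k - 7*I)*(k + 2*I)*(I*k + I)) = 1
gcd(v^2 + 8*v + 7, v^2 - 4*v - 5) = v + 1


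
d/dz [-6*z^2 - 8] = -12*z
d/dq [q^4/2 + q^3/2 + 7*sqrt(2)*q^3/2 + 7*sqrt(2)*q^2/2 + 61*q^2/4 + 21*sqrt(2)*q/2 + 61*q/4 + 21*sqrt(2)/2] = 2*q^3 + 3*q^2/2 + 21*sqrt(2)*q^2/2 + 7*sqrt(2)*q + 61*q/2 + 21*sqrt(2)/2 + 61/4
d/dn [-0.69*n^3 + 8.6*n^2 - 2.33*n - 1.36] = -2.07*n^2 + 17.2*n - 2.33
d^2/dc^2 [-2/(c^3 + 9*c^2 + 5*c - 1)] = 4*(3*(c + 3)*(c^3 + 9*c^2 + 5*c - 1) - (3*c^2 + 18*c + 5)^2)/(c^3 + 9*c^2 + 5*c - 1)^3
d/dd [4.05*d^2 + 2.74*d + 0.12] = 8.1*d + 2.74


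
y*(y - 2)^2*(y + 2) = y^4 - 2*y^3 - 4*y^2 + 8*y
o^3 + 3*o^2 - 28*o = o*(o - 4)*(o + 7)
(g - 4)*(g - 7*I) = g^2 - 4*g - 7*I*g + 28*I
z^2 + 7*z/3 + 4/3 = (z + 1)*(z + 4/3)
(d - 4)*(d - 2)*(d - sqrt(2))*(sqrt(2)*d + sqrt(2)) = sqrt(2)*d^4 - 5*sqrt(2)*d^3 - 2*d^3 + 2*sqrt(2)*d^2 + 10*d^2 - 4*d + 8*sqrt(2)*d - 16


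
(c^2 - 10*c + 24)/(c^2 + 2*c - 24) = (c - 6)/(c + 6)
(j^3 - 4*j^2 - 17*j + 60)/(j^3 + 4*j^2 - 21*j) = (j^2 - j - 20)/(j*(j + 7))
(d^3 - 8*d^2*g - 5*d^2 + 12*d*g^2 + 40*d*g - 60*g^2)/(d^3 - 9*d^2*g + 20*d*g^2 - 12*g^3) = (d - 5)/(d - g)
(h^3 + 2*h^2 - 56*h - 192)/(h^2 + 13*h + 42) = (h^2 - 4*h - 32)/(h + 7)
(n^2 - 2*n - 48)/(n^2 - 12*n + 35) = (n^2 - 2*n - 48)/(n^2 - 12*n + 35)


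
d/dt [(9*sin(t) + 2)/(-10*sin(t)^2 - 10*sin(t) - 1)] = (90*sin(t)^2 + 40*sin(t) + 11)*cos(t)/(10*sin(t)^2 + 10*sin(t) + 1)^2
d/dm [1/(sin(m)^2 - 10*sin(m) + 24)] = 2*(5 - sin(m))*cos(m)/(sin(m)^2 - 10*sin(m) + 24)^2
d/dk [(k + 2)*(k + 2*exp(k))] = 2*k*exp(k) + 2*k + 6*exp(k) + 2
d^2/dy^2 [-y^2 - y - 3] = -2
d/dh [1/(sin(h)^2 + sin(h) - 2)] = -(2*sin(h) + 1)*cos(h)/(sin(h)^2 + sin(h) - 2)^2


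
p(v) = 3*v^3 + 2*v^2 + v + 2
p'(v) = 9*v^2 + 4*v + 1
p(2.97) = 101.21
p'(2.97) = 92.27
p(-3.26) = -83.94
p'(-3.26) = 83.61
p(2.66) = 75.27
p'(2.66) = 75.32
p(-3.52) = -107.58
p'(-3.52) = 98.43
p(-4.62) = -255.76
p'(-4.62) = 174.62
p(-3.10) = -71.25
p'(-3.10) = 75.09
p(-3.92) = -151.90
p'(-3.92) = 123.62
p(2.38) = 56.15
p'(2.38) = 61.50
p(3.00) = 104.00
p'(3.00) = 94.00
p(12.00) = 5486.00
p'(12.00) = 1345.00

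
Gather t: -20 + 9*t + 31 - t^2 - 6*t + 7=-t^2 + 3*t + 18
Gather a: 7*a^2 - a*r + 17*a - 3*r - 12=7*a^2 + a*(17 - r) - 3*r - 12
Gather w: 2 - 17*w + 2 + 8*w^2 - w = 8*w^2 - 18*w + 4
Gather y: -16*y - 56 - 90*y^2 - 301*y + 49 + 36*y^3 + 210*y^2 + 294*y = 36*y^3 + 120*y^2 - 23*y - 7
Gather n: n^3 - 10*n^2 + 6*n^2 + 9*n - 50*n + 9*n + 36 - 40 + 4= n^3 - 4*n^2 - 32*n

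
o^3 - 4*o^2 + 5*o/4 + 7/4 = (o - 7/2)*(o - 1)*(o + 1/2)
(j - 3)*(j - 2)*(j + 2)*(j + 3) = j^4 - 13*j^2 + 36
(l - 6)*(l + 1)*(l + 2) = l^3 - 3*l^2 - 16*l - 12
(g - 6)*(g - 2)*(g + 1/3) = g^3 - 23*g^2/3 + 28*g/3 + 4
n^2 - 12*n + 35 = (n - 7)*(n - 5)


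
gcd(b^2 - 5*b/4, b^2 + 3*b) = b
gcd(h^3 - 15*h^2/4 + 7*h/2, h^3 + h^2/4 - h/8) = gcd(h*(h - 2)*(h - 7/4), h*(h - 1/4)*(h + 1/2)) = h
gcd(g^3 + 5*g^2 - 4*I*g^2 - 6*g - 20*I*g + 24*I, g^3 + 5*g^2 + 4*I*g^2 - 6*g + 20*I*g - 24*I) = g^2 + 5*g - 6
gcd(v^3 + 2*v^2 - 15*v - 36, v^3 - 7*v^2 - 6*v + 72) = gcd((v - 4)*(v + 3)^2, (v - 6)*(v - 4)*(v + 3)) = v^2 - v - 12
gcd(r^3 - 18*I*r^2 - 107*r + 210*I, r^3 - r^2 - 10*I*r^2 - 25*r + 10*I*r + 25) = r - 5*I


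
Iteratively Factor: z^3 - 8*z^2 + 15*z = (z - 3)*(z^2 - 5*z) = z*(z - 3)*(z - 5)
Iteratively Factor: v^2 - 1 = (v + 1)*(v - 1)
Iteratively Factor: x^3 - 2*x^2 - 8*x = (x + 2)*(x^2 - 4*x) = (x - 4)*(x + 2)*(x)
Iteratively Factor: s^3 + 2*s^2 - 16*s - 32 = (s - 4)*(s^2 + 6*s + 8) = (s - 4)*(s + 4)*(s + 2)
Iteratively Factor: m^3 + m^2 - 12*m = (m + 4)*(m^2 - 3*m) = m*(m + 4)*(m - 3)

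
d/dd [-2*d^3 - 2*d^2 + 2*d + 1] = -6*d^2 - 4*d + 2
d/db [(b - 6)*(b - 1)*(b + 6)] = 3*b^2 - 2*b - 36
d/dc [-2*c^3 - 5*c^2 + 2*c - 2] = -6*c^2 - 10*c + 2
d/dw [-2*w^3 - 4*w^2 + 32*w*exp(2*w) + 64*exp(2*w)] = -6*w^2 + 64*w*exp(2*w) - 8*w + 160*exp(2*w)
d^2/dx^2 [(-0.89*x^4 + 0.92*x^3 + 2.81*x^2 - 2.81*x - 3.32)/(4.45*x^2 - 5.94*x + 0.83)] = (-35.24845*x^6 + 141.15222*x^5 - 208.137714*x^4 + 165.595242*x^3 - 491.310366*x^2 + 592.620498*x - 233.59437)/(88.121125*x^6 - 352.88055*x^5 + 520.344285*x^4 - 341.220924*x^3 + 97.052979*x^2 - 12.276198*x + 0.571787)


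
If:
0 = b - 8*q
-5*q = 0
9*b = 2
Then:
No Solution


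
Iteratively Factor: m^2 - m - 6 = (m + 2)*(m - 3)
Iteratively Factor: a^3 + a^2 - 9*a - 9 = (a + 3)*(a^2 - 2*a - 3) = (a - 3)*(a + 3)*(a + 1)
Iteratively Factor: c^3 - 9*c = (c)*(c^2 - 9) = c*(c - 3)*(c + 3)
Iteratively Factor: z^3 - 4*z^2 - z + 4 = (z - 1)*(z^2 - 3*z - 4) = (z - 4)*(z - 1)*(z + 1)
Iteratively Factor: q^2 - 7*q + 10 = (q - 5)*(q - 2)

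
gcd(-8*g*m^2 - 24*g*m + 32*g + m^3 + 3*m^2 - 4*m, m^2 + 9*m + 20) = m + 4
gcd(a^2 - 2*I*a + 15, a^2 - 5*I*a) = a - 5*I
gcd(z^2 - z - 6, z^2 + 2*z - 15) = z - 3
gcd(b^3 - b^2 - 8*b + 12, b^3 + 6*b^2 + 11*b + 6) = b + 3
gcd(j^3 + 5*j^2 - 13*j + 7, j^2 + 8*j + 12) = 1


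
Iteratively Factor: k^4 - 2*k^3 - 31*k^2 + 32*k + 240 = (k - 5)*(k^3 + 3*k^2 - 16*k - 48) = (k - 5)*(k + 3)*(k^2 - 16) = (k - 5)*(k + 3)*(k + 4)*(k - 4)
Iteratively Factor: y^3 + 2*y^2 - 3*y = (y - 1)*(y^2 + 3*y) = y*(y - 1)*(y + 3)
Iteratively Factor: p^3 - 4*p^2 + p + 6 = (p - 3)*(p^2 - p - 2) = (p - 3)*(p - 2)*(p + 1)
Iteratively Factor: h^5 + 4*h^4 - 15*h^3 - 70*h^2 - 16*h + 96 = (h + 3)*(h^4 + h^3 - 18*h^2 - 16*h + 32) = (h + 2)*(h + 3)*(h^3 - h^2 - 16*h + 16) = (h - 4)*(h + 2)*(h + 3)*(h^2 + 3*h - 4) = (h - 4)*(h - 1)*(h + 2)*(h + 3)*(h + 4)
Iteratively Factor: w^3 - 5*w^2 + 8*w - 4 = (w - 2)*(w^2 - 3*w + 2) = (w - 2)*(w - 1)*(w - 2)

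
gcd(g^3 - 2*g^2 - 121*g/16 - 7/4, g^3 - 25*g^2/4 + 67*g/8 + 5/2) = g^2 - 15*g/4 - 1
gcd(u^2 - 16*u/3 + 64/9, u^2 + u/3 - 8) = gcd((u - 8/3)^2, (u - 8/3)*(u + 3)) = u - 8/3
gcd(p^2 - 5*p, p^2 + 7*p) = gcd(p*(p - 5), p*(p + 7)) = p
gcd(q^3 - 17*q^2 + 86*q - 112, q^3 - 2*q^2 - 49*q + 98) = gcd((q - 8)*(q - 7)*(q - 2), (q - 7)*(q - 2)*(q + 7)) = q^2 - 9*q + 14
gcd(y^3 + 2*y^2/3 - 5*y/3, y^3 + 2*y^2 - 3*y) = y^2 - y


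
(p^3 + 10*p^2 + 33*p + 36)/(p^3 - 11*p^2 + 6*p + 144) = (p^2 + 7*p + 12)/(p^2 - 14*p + 48)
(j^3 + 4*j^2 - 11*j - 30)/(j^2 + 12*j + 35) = (j^2 - j - 6)/(j + 7)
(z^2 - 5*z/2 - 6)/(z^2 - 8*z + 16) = (z + 3/2)/(z - 4)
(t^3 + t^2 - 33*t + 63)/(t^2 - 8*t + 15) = (t^2 + 4*t - 21)/(t - 5)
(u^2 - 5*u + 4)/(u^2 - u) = (u - 4)/u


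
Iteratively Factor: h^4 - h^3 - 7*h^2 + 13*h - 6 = (h + 3)*(h^3 - 4*h^2 + 5*h - 2) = (h - 1)*(h + 3)*(h^2 - 3*h + 2) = (h - 1)^2*(h + 3)*(h - 2)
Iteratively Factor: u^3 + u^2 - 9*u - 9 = (u + 1)*(u^2 - 9) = (u - 3)*(u + 1)*(u + 3)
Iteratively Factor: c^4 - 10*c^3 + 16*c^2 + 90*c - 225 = (c - 5)*(c^3 - 5*c^2 - 9*c + 45) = (c - 5)*(c - 3)*(c^2 - 2*c - 15) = (c - 5)^2*(c - 3)*(c + 3)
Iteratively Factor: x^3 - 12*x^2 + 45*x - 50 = (x - 5)*(x^2 - 7*x + 10) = (x - 5)*(x - 2)*(x - 5)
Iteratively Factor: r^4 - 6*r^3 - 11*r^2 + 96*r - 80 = (r - 5)*(r^3 - r^2 - 16*r + 16) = (r - 5)*(r + 4)*(r^2 - 5*r + 4) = (r - 5)*(r - 4)*(r + 4)*(r - 1)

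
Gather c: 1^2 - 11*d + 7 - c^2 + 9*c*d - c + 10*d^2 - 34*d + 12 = -c^2 + c*(9*d - 1) + 10*d^2 - 45*d + 20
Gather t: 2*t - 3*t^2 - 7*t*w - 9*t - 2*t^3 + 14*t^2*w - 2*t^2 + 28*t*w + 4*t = -2*t^3 + t^2*(14*w - 5) + t*(21*w - 3)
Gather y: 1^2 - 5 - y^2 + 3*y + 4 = -y^2 + 3*y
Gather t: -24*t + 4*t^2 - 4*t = 4*t^2 - 28*t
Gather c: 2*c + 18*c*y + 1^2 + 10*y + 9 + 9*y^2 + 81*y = c*(18*y + 2) + 9*y^2 + 91*y + 10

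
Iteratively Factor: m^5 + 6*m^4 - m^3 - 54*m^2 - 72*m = (m + 3)*(m^4 + 3*m^3 - 10*m^2 - 24*m) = m*(m + 3)*(m^3 + 3*m^2 - 10*m - 24) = m*(m + 2)*(m + 3)*(m^2 + m - 12) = m*(m + 2)*(m + 3)*(m + 4)*(m - 3)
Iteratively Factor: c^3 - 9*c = (c - 3)*(c^2 + 3*c) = (c - 3)*(c + 3)*(c)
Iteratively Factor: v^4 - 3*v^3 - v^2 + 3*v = (v - 1)*(v^3 - 2*v^2 - 3*v) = (v - 1)*(v + 1)*(v^2 - 3*v) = v*(v - 1)*(v + 1)*(v - 3)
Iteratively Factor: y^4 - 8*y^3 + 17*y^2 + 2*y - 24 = (y + 1)*(y^3 - 9*y^2 + 26*y - 24) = (y - 3)*(y + 1)*(y^2 - 6*y + 8) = (y - 4)*(y - 3)*(y + 1)*(y - 2)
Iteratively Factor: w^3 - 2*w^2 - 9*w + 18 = (w - 2)*(w^2 - 9) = (w - 3)*(w - 2)*(w + 3)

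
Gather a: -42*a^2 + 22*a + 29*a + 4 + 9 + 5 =-42*a^2 + 51*a + 18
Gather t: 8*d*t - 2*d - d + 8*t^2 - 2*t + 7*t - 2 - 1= -3*d + 8*t^2 + t*(8*d + 5) - 3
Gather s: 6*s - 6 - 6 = 6*s - 12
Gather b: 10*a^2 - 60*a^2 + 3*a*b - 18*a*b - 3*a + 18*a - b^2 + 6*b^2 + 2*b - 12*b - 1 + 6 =-50*a^2 + 15*a + 5*b^2 + b*(-15*a - 10) + 5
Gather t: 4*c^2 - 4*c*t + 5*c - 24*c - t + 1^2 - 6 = 4*c^2 - 19*c + t*(-4*c - 1) - 5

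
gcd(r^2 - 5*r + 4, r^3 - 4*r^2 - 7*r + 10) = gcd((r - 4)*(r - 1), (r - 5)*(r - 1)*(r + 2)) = r - 1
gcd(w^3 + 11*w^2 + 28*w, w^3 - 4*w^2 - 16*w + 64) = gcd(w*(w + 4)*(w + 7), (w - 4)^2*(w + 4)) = w + 4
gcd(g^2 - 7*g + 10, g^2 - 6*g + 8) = g - 2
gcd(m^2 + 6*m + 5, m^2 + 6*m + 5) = m^2 + 6*m + 5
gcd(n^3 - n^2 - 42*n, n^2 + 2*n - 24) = n + 6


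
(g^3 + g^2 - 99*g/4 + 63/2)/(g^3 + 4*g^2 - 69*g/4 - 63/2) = (2*g - 3)/(2*g + 3)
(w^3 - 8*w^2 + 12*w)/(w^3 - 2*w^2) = (w - 6)/w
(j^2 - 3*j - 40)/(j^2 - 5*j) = (j^2 - 3*j - 40)/(j*(j - 5))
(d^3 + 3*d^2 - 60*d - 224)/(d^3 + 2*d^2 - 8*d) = (d^2 - d - 56)/(d*(d - 2))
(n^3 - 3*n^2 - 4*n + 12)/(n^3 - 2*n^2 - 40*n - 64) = (n^2 - 5*n + 6)/(n^2 - 4*n - 32)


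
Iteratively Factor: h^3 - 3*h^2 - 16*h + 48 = (h + 4)*(h^2 - 7*h + 12) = (h - 3)*(h + 4)*(h - 4)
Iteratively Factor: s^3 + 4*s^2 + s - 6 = (s - 1)*(s^2 + 5*s + 6) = (s - 1)*(s + 2)*(s + 3)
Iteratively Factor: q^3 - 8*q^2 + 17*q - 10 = (q - 2)*(q^2 - 6*q + 5) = (q - 5)*(q - 2)*(q - 1)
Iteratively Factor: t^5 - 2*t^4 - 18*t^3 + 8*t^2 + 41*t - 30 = (t - 1)*(t^4 - t^3 - 19*t^2 - 11*t + 30) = (t - 5)*(t - 1)*(t^3 + 4*t^2 + t - 6) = (t - 5)*(t - 1)*(t + 3)*(t^2 + t - 2) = (t - 5)*(t - 1)^2*(t + 3)*(t + 2)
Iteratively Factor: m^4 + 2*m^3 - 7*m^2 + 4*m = (m - 1)*(m^3 + 3*m^2 - 4*m) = (m - 1)*(m + 4)*(m^2 - m) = m*(m - 1)*(m + 4)*(m - 1)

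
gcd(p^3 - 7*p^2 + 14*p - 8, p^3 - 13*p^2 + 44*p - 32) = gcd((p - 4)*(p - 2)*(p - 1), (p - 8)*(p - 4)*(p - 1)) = p^2 - 5*p + 4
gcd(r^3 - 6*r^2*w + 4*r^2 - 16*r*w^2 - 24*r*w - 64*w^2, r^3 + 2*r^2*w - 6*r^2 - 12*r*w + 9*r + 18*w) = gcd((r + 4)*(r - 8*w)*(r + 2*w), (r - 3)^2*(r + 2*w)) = r + 2*w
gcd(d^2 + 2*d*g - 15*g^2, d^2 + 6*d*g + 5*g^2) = d + 5*g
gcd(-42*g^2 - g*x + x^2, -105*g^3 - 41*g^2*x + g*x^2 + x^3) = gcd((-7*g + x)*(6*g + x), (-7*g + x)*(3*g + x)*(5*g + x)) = -7*g + x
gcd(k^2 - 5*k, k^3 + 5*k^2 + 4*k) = k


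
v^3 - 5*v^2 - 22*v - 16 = (v - 8)*(v + 1)*(v + 2)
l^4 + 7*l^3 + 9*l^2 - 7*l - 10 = (l - 1)*(l + 1)*(l + 2)*(l + 5)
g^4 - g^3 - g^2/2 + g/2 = g*(g - 1)*(g - sqrt(2)/2)*(g + sqrt(2)/2)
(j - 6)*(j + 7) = j^2 + j - 42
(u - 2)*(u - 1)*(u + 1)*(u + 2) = u^4 - 5*u^2 + 4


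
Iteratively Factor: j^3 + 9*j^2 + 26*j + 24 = (j + 2)*(j^2 + 7*j + 12) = (j + 2)*(j + 4)*(j + 3)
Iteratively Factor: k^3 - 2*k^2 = (k)*(k^2 - 2*k) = k*(k - 2)*(k)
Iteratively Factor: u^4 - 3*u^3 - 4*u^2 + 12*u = (u - 3)*(u^3 - 4*u) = (u - 3)*(u - 2)*(u^2 + 2*u) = u*(u - 3)*(u - 2)*(u + 2)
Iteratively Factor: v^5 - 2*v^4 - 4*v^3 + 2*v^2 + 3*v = (v - 1)*(v^4 - v^3 - 5*v^2 - 3*v) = (v - 1)*(v + 1)*(v^3 - 2*v^2 - 3*v) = v*(v - 1)*(v + 1)*(v^2 - 2*v - 3) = v*(v - 3)*(v - 1)*(v + 1)*(v + 1)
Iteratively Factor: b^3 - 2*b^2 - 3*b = (b)*(b^2 - 2*b - 3) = b*(b + 1)*(b - 3)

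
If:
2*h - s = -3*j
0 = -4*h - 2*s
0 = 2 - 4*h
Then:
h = 1/2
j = -2/3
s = -1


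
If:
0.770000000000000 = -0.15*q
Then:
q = -5.13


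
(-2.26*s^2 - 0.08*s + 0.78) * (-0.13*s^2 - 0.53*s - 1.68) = 0.2938*s^4 + 1.2082*s^3 + 3.7378*s^2 - 0.279*s - 1.3104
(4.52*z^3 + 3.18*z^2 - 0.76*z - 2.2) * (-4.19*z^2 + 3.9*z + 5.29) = -18.9388*z^5 + 4.3038*z^4 + 39.4972*z^3 + 23.0762*z^2 - 12.6004*z - 11.638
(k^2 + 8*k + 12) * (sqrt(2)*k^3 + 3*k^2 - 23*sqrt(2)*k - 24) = sqrt(2)*k^5 + 3*k^4 + 8*sqrt(2)*k^4 - 11*sqrt(2)*k^3 + 24*k^3 - 184*sqrt(2)*k^2 + 12*k^2 - 276*sqrt(2)*k - 192*k - 288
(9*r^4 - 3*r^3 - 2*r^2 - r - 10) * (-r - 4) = -9*r^5 - 33*r^4 + 14*r^3 + 9*r^2 + 14*r + 40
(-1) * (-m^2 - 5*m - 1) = m^2 + 5*m + 1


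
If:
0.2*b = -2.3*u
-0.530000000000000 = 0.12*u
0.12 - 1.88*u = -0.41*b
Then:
No Solution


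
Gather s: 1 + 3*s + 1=3*s + 2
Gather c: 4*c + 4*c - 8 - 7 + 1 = 8*c - 14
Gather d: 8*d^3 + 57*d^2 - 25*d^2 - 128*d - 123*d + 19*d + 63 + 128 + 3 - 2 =8*d^3 + 32*d^2 - 232*d + 192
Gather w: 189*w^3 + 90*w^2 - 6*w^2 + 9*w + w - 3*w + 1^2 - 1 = 189*w^3 + 84*w^2 + 7*w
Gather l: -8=-8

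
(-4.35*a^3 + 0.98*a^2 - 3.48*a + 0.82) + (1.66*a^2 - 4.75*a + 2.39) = -4.35*a^3 + 2.64*a^2 - 8.23*a + 3.21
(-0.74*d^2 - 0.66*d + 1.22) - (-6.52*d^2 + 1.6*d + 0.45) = 5.78*d^2 - 2.26*d + 0.77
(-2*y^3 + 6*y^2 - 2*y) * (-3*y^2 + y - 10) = 6*y^5 - 20*y^4 + 32*y^3 - 62*y^2 + 20*y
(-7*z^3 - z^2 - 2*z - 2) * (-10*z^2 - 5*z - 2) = 70*z^5 + 45*z^4 + 39*z^3 + 32*z^2 + 14*z + 4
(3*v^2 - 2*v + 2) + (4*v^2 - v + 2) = 7*v^2 - 3*v + 4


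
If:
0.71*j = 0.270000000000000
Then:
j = 0.38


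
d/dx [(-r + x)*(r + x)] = 2*x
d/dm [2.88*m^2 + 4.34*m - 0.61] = 5.76*m + 4.34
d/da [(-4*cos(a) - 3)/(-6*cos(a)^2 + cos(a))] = 3*(8*sin(a) - sin(a)/cos(a)^2 + 12*tan(a))/(6*cos(a) - 1)^2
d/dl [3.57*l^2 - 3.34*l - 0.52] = 7.14*l - 3.34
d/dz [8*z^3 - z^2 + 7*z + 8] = 24*z^2 - 2*z + 7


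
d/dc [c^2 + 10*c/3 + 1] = 2*c + 10/3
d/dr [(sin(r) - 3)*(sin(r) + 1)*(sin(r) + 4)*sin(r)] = 2*(2*sin(r)^3 + 3*sin(r)^2 - 11*sin(r) - 6)*cos(r)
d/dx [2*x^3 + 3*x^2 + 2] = 6*x*(x + 1)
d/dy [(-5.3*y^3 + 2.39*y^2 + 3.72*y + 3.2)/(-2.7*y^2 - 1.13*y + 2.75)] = (14.31*y^4 + 11.978*y^3 - 36.3817*y^2 + 30.425*y + 13.846)/(7.29*y^4 + 6.102*y^3 - 13.5731*y^2 - 6.215*y + 7.5625)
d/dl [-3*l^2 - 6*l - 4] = -6*l - 6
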